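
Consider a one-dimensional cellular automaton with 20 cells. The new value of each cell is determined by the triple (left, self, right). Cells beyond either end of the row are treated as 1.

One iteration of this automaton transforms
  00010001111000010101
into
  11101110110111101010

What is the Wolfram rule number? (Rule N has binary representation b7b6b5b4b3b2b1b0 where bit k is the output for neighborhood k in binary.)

179

position 8: 111 → 1  (bit 7 = 1)
position 10: 110 → 0  (bit 6 = 0)
position 16: 101 → 1  (bit 5 = 1)
position 0: 100 → 1  (bit 4 = 1)
position 7: 011 → 0  (bit 3 = 0)
position 3: 010 → 0  (bit 2 = 0)
position 2: 001 → 1  (bit 1 = 1)
position 1: 000 → 1  (bit 0 = 1)
bits b7..b0 = 10110011 = 179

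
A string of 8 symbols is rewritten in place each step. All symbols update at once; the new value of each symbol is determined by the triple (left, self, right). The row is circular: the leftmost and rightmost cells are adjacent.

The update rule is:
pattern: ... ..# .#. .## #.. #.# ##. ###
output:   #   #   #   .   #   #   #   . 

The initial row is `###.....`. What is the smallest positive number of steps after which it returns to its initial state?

step 1: ..######
step 2: ##.....#
step 3: .######.
step 4: #.....##
step 5: ######..
step 6: .....###
step 7: #####..#
step 8: ....###.
step 9: ####..##
step 10: ...###..
step 11: ###..###
step 12: ..###...
step 13: ##..####
step 14: .###....
step 15: #..#####
step 16: ###.....

16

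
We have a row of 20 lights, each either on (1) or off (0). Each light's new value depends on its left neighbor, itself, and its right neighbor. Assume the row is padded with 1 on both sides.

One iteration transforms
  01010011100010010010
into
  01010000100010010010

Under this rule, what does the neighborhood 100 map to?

At position 4 the neighborhood is 100; the next row has 0 there.

0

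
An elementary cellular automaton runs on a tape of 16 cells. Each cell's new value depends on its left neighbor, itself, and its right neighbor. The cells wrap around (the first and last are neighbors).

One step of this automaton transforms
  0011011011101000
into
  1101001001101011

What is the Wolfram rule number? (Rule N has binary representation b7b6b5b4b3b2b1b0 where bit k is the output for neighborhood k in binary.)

199

position 9: 111 → 1  (bit 7 = 1)
position 3: 110 → 1  (bit 6 = 1)
position 4: 101 → 0  (bit 5 = 0)
position 13: 100 → 0  (bit 4 = 0)
position 2: 011 → 0  (bit 3 = 0)
position 12: 010 → 1  (bit 2 = 1)
position 1: 001 → 1  (bit 1 = 1)
position 0: 000 → 1  (bit 0 = 1)
bits b7..b0 = 11000111 = 199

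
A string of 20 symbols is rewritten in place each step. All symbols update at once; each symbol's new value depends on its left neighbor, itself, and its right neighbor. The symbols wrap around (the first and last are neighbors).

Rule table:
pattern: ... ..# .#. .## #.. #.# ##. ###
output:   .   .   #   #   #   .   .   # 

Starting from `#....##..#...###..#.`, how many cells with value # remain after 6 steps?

9

step 1: ##...#.#.##..##.#.#.
step 2: #.#..#.#.#.#.#..#.#.
step 3: #.##.#.#.#.#.##.#.#.
step 4: #.#..#.#.#.#.#..#.#.  (repeats step 2; period 2)
step 6: #.#..#.#.#.#.#..#.#.
count of #: 9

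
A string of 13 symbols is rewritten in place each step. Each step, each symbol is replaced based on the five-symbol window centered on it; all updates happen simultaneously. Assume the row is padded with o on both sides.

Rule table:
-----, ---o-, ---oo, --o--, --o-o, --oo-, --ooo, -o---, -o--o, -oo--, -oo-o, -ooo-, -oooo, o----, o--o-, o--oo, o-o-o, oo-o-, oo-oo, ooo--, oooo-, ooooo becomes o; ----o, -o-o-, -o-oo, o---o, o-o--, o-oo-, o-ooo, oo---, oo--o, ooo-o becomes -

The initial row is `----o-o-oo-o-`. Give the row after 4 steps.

-o-oo-o--ooo-
oo--oo-oooo-o
oo-oooo-oo-o-
o-o-oo-o-ooo-

o-o-oo-o-ooo-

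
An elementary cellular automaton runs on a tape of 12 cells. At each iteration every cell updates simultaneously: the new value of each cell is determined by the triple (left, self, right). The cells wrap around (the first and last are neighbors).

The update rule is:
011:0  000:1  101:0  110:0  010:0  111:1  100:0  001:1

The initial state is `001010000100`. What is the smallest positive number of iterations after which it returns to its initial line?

iteration 1: 110000111001
iteration 2: 100111010010
iteration 3: 001010000100

3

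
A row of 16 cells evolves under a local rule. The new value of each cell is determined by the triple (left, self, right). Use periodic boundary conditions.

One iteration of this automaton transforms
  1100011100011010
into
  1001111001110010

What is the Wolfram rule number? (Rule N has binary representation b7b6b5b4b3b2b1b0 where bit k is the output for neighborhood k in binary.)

143

position 6: 111 → 1  (bit 7 = 1)
position 1: 110 → 0  (bit 6 = 0)
position 13: 101 → 0  (bit 5 = 0)
position 2: 100 → 0  (bit 4 = 0)
position 0: 011 → 1  (bit 3 = 1)
position 14: 010 → 1  (bit 2 = 1)
position 4: 001 → 1  (bit 1 = 1)
position 3: 000 → 1  (bit 0 = 1)
bits b7..b0 = 10001111 = 143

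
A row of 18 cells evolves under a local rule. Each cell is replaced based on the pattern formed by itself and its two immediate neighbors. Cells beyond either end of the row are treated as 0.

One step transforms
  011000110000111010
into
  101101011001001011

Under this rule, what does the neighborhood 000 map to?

0

At position 4 the neighborhood is 000; the next row has 0 there.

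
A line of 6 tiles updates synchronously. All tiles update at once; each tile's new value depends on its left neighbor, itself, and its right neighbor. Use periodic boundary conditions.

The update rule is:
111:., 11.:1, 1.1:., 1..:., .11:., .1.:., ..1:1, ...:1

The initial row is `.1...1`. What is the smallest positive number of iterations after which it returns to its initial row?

...11.
111.1.
..1...
11..11
.1.1..
1....1
1.111.
....1.
1111..
...1.1
.11...
1.1.11
1.....
..1111
.1...1

15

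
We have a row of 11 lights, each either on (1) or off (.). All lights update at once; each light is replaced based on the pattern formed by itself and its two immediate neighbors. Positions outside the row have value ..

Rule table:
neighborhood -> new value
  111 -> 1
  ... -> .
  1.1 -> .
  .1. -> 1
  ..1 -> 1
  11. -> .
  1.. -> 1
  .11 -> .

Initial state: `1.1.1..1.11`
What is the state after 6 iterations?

.11..1..11.

iteration 1: 1.1.1111...
iteration 2: 1.1..11.1..
iteration 3: 1.111...11.
iteration 4: 1..1.1.1..1
iteration 5: 1111.1.1111
iteration 6: .11..1..11.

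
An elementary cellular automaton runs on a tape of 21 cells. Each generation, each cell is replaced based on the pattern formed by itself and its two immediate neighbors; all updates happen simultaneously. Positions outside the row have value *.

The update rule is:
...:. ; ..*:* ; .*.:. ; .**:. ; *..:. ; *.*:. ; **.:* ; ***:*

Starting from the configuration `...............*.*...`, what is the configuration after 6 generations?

..............*.....*
.............*.....*.
............*.....*..
...........*.....*..*
..........*.....*..*.
.........*.....*..*..

.........*.....*..*..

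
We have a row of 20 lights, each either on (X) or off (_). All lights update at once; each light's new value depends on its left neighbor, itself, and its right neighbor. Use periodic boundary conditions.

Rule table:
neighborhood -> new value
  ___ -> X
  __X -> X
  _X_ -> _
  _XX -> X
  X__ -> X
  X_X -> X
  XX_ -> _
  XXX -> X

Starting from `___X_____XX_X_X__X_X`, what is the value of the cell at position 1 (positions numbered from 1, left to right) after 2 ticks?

X

XXX_XXXXXX_X_X_XX_X_
XX_XXXXXX_X_X_XX_X_X
position 1 holds X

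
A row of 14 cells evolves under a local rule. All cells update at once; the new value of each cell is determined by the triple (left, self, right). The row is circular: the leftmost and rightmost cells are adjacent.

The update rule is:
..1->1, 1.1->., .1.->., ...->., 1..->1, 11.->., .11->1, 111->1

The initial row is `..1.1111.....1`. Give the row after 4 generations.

11..111.1...1.
1.1111...1.1..
..111.1.1...11
1111.....1.11.

1111.....1.11.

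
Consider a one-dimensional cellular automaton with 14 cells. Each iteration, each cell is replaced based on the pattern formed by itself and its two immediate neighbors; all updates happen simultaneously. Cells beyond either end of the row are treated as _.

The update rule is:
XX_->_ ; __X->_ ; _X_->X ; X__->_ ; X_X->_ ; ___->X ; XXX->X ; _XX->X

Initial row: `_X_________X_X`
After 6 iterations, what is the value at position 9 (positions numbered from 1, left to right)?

_

iteration 1: _X_XXXXXXX_X_X
iteration 2: _X_XXXXXX__X_X
iteration 3: _X_XXXXX___X_X
iteration 4: _X_XXXX__X_X_X
iteration 5: _X_XXX___X_X_X
iteration 6: _X_XX__X_X_X_X
position 9 holds _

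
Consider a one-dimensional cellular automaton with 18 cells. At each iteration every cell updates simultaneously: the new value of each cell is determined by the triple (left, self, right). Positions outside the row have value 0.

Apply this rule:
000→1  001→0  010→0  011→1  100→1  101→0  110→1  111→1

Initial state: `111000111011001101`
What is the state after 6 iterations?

111110111011101111

111110111011101100
111110111011101111
111110111011101111  (fixed point — unchanged through iteration 6)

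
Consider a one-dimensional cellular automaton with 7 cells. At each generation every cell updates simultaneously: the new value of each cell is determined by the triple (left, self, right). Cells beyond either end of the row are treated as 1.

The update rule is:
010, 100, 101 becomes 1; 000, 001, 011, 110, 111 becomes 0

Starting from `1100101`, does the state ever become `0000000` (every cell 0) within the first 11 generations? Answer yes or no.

no

generation 1: 0010110
generation 2: 1011001
generation 3: 0100100
generation 4: 1110110
generation 5: 0001001
generation 6: 1001100
generation 7: 0100010
generation 8: 1110011
generation 9: 0001000
generation 10: 1001100  (repeats generation 6; period 4)
generation 11: 0100010
generation 11 is 0100010, still not uniform 0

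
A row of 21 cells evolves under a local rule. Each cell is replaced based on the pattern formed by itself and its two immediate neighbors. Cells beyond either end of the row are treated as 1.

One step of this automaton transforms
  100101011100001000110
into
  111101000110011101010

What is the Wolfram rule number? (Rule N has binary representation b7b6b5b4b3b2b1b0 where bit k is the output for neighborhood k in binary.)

86

position 8: 111 → 0  (bit 7 = 0)
position 0: 110 → 1  (bit 6 = 1)
position 4: 101 → 0  (bit 5 = 0)
position 1: 100 → 1  (bit 4 = 1)
position 7: 011 → 0  (bit 3 = 0)
position 3: 010 → 1  (bit 2 = 1)
position 2: 001 → 1  (bit 1 = 1)
position 11: 000 → 0  (bit 0 = 0)
bits b7..b0 = 01010110 = 86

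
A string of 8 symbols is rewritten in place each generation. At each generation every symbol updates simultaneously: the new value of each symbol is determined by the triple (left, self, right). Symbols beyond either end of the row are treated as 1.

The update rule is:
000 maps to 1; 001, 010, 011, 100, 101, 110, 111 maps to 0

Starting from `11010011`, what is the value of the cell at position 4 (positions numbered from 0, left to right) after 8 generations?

00000000
01111110
00000000  (repeats generation 1; period 2)
generation 8: 01111110
position 4 holds 1

1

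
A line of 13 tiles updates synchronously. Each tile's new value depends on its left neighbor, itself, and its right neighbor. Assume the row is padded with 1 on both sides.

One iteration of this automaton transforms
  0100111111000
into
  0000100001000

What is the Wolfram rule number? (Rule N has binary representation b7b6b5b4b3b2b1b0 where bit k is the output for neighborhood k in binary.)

72

position 5: 111 → 0  (bit 7 = 0)
position 9: 110 → 1  (bit 6 = 1)
position 0: 101 → 0  (bit 5 = 0)
position 2: 100 → 0  (bit 4 = 0)
position 4: 011 → 1  (bit 3 = 1)
position 1: 010 → 0  (bit 2 = 0)
position 3: 001 → 0  (bit 1 = 0)
position 11: 000 → 0  (bit 0 = 0)
bits b7..b0 = 01001000 = 72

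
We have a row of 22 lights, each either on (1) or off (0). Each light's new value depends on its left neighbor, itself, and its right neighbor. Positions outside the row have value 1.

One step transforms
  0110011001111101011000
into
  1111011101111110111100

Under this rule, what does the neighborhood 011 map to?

1

At position 1 the neighborhood is 011; the next row has 1 there.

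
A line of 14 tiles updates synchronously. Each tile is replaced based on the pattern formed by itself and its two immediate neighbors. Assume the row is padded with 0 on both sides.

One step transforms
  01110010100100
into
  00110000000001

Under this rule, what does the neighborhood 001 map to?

0

At position 0 the neighborhood is 001; the next row has 0 there.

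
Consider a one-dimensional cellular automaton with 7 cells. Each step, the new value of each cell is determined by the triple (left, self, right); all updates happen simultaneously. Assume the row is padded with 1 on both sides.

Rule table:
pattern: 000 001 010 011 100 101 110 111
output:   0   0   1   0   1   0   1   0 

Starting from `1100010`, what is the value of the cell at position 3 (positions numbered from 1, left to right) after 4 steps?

step 1: 0110010
step 2: 0011010
step 3: 1001010
step 4: 1101010
position 3 holds 0

0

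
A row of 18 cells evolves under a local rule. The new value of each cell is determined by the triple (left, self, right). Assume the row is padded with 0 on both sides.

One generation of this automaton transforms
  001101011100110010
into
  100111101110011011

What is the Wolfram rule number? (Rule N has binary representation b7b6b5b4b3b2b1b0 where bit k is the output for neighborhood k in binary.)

245

position 8: 111 → 1  (bit 7 = 1)
position 3: 110 → 1  (bit 6 = 1)
position 4: 101 → 1  (bit 5 = 1)
position 10: 100 → 1  (bit 4 = 1)
position 2: 011 → 0  (bit 3 = 0)
position 5: 010 → 1  (bit 2 = 1)
position 1: 001 → 0  (bit 1 = 0)
position 0: 000 → 1  (bit 0 = 1)
bits b7..b0 = 11110101 = 245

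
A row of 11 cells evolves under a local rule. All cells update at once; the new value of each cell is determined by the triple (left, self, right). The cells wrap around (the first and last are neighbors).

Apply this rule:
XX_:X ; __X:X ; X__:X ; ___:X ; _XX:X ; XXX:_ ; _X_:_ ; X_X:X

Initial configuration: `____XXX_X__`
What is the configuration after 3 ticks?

XXXXX_XX_XX
____XXXXXX_
XXXXX____XX

XXXXX____XX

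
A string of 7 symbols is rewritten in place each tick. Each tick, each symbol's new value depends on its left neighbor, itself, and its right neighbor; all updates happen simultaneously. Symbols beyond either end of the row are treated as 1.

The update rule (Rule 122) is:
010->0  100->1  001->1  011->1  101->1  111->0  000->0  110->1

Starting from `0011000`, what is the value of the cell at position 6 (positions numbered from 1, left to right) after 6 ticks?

1111101
0000111
1001100
1111111
0000000
1000001
position 6 holds 0

0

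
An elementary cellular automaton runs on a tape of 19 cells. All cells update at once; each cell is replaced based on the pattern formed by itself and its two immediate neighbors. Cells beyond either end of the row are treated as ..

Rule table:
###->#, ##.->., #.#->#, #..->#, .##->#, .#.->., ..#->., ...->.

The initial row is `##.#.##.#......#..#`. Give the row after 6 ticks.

tick 1: #.#.##.#.#......#..
tick 2: .#.##.#.#.#......#.
tick 3: ..##.#.#.#.#......#
tick 4: ..#.#.#.#.#.#......
tick 5: ...#.#.#.#.#.#.....
tick 6: ....#.#.#.#.#.#....

....#.#.#.#.#.#....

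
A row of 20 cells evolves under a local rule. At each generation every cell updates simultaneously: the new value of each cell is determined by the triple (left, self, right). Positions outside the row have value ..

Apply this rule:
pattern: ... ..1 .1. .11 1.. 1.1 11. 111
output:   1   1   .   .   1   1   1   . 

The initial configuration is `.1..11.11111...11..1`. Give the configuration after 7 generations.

1.1.1...1111.111.11.

1.11.11....1111.111.
.1.11.11111...11..11
1.1.11....1111.111.1
.1.1.11111...11..11.
1.1.1....1111.111.11
.1.1.1111...11..11.1
1.1.1...1111.111.11.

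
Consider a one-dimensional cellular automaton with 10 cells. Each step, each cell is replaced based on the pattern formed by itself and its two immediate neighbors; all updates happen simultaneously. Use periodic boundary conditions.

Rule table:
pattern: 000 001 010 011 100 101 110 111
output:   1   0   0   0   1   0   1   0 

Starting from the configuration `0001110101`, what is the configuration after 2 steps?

0111001110

1100010000
0111001110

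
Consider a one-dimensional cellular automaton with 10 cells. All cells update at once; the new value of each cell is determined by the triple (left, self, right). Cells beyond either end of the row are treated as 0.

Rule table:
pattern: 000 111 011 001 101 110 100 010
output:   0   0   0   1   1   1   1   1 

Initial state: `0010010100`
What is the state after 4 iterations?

0110001111

0111111110
1000000011
1100000101
0110001111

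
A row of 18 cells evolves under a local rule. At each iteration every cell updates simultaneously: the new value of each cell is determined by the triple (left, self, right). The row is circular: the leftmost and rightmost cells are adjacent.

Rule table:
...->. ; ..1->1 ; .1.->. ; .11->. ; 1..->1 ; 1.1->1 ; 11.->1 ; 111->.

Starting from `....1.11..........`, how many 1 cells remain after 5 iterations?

...1.1.11.........
..1.1.1.11........
.1.1.1.1.11.......
1.1.1.1.1.11......
.1.1.1.1.1.11....1
count of 1: 8

8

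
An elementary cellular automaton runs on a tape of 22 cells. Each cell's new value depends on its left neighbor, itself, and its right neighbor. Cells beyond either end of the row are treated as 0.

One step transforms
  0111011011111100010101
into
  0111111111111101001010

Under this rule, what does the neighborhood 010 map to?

At position 17 the neighborhood is 010; the next row has 0 there.

0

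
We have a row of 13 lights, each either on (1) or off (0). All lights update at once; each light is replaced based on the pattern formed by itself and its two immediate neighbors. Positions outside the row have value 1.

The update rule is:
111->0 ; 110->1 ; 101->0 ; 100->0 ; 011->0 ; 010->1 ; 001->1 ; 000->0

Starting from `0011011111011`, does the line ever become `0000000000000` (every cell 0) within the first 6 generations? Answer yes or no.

0101000001000
0101000011001
0101000101010
0101001101010
0101010101010
0101010101010
generation 6 is 0101010101010, still not uniform 0

no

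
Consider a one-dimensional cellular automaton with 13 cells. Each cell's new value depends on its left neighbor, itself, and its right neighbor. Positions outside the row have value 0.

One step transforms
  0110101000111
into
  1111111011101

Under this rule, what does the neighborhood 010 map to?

At position 4 the neighborhood is 010; the next row has 1 there.

1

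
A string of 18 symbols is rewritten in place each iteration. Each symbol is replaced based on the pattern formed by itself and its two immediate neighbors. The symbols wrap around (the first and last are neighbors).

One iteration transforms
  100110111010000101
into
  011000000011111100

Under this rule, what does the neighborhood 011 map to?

At position 3 the neighborhood is 011; the next row has 0 there.

0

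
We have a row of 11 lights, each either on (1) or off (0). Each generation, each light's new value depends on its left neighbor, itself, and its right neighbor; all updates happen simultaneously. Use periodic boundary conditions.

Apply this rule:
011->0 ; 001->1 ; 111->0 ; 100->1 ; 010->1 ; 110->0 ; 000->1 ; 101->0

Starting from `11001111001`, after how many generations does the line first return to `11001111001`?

2

generation 1: 00110000110
generation 2: 11001111001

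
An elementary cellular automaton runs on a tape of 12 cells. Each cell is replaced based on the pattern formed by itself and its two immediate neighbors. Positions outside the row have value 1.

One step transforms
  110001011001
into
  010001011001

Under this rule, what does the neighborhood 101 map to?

At position 6 the neighborhood is 101; the next row has 0 there.

0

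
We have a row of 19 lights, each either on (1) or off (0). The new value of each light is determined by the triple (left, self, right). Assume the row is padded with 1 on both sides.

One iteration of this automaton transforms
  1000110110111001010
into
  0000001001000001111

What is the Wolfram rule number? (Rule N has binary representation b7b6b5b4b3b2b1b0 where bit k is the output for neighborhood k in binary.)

36

position 11: 111 → 0  (bit 7 = 0)
position 0: 110 → 0  (bit 6 = 0)
position 6: 101 → 1  (bit 5 = 1)
position 1: 100 → 0  (bit 4 = 0)
position 4: 011 → 0  (bit 3 = 0)
position 15: 010 → 1  (bit 2 = 1)
position 3: 001 → 0  (bit 1 = 0)
position 2: 000 → 0  (bit 0 = 0)
bits b7..b0 = 00100100 = 36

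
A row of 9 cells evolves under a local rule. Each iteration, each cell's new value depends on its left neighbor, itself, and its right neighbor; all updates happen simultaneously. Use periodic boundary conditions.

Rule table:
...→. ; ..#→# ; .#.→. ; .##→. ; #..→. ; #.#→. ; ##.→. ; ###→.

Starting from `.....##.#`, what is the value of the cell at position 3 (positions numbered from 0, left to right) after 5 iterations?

....#....
...#.....
..#......
.#.......
#........
position 3 holds .

.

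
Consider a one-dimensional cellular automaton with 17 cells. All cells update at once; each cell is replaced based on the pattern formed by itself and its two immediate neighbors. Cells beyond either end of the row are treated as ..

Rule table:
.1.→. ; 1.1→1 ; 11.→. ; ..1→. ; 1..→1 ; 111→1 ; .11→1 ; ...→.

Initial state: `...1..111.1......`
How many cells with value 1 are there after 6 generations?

5

....1.11.1.1.....
.....11.1.1.1....
.....1.1.1.1.1...
......1.1.1.1.1..
.......1.1.1.1.1.
........1.1.1.1.1
count of 1: 5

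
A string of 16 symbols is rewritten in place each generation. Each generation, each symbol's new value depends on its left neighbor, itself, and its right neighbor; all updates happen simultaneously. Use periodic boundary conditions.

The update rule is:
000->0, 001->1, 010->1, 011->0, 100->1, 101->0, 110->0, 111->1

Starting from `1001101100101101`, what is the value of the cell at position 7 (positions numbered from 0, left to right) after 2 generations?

0110000011100000
1001000101010000
position 7 holds 1

1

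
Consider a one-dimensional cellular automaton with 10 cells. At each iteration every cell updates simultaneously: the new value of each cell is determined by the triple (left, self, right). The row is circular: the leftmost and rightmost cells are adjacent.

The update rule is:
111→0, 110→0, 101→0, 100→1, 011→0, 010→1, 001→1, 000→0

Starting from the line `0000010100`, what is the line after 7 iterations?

0000110110
0001000001
1011100011
0000010100  (repeats iteration 0; period 4)
iteration 7: 1011100011

1011100011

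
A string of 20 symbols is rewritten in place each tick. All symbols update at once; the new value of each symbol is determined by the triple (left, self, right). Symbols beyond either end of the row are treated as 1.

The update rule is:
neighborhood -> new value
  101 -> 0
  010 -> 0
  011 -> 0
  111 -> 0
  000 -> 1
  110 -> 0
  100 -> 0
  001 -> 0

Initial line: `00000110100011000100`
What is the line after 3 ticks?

01110000001000010000

01110000001000010000
00000111100011000110
01110000001000010000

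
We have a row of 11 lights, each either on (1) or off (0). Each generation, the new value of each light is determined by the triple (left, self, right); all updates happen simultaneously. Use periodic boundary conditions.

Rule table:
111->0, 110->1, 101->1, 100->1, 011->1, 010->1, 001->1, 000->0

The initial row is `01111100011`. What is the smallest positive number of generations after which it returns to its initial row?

11

generation 1: 11000110111
generation 2: 01101111100
generation 3: 11111000110
generation 4: 10001101111
generation 5: 11011111000
generation 6: 11110001101
generation 7: 00011011111
generation 8: 10111110001
generation 9: 11100011011
generation 10: 00110111110
generation 11: 01111100011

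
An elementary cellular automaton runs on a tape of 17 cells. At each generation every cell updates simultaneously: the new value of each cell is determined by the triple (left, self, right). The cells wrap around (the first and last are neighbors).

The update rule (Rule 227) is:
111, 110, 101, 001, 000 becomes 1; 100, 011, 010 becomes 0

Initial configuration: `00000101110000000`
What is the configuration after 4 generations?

11111010110111111
11111101011011111
11111110101101111
11111111010110111

11111111010110111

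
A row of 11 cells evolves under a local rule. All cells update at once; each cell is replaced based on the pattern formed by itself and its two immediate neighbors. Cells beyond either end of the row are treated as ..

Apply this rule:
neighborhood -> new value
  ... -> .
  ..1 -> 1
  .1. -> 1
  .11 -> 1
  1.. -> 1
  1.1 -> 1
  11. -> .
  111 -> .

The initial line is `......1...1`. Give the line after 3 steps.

...11.111.1

step 1: .....111.11
step 2: ....11..11.
step 3: ...11.111.1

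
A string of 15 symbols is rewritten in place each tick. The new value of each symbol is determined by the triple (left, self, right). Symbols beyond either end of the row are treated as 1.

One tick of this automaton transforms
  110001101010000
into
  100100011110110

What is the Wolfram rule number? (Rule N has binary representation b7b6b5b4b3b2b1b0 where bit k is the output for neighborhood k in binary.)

165

position 0: 111 → 1  (bit 7 = 1)
position 1: 110 → 0  (bit 6 = 0)
position 7: 101 → 1  (bit 5 = 1)
position 2: 100 → 0  (bit 4 = 0)
position 5: 011 → 0  (bit 3 = 0)
position 8: 010 → 1  (bit 2 = 1)
position 4: 001 → 0  (bit 1 = 0)
position 3: 000 → 1  (bit 0 = 1)
bits b7..b0 = 10100101 = 165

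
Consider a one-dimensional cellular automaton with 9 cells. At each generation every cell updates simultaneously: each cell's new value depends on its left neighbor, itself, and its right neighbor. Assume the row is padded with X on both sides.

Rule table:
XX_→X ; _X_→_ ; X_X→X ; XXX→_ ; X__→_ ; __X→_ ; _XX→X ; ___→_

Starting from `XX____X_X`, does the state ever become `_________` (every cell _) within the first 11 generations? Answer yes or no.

no

_X_____XX
X______X_
X_______X
X_______X  (fixed point — unchanged through generation 11)
generation 11 is X_______X, still not uniform _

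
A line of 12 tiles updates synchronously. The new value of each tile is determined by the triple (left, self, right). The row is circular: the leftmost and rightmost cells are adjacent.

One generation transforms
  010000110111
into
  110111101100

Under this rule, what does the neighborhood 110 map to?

At position 7 the neighborhood is 110; the next row has 0 there.

0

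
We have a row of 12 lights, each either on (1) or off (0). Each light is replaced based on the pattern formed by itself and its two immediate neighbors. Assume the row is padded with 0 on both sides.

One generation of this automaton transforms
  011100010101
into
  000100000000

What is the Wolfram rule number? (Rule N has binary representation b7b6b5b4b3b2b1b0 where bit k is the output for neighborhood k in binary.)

position 2: 111 → 0  (bit 7 = 0)
position 3: 110 → 1  (bit 6 = 1)
position 8: 101 → 0  (bit 5 = 0)
position 4: 100 → 0  (bit 4 = 0)
position 1: 011 → 0  (bit 3 = 0)
position 7: 010 → 0  (bit 2 = 0)
position 0: 001 → 0  (bit 1 = 0)
position 5: 000 → 0  (bit 0 = 0)
bits b7..b0 = 01000000 = 64

64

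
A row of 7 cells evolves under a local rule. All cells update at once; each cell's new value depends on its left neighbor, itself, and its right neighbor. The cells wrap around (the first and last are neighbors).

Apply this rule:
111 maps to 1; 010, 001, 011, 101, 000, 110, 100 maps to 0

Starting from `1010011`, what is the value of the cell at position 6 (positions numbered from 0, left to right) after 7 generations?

0000001
0000000
0000000  (fixed point — unchanged through generation 7)
position 6 holds 0

0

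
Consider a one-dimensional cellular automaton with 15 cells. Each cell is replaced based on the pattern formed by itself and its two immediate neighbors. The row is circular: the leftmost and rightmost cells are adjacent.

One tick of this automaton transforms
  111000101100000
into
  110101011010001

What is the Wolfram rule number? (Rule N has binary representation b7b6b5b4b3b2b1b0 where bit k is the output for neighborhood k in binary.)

position 1: 111 → 1  (bit 7 = 1)
position 2: 110 → 0  (bit 6 = 0)
position 7: 101 → 1  (bit 5 = 1)
position 3: 100 → 1  (bit 4 = 1)
position 0: 011 → 1  (bit 3 = 1)
position 6: 010 → 0  (bit 2 = 0)
position 5: 001 → 1  (bit 1 = 1)
position 4: 000 → 0  (bit 0 = 0)
bits b7..b0 = 10111010 = 186

186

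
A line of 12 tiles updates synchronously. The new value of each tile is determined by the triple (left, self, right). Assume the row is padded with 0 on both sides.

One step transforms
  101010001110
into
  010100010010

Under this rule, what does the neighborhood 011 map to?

0

At position 8 the neighborhood is 011; the next row has 0 there.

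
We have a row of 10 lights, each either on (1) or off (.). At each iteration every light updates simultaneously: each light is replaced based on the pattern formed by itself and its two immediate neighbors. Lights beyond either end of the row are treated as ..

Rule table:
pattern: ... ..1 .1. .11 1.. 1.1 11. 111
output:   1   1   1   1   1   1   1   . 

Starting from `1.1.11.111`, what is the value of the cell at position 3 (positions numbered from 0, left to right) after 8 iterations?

11111111.1
1......111
11111111.1  (repeats iteration 1; period 2)
iteration 8: 1......111
position 3 holds .

.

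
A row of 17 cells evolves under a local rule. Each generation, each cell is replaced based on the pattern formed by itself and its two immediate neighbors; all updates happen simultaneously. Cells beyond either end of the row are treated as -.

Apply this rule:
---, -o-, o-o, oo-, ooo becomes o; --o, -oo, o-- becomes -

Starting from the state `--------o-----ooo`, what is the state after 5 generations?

o---ooooooooooooo

ooooooo-o-ooo--oo
-ooooooooo-oo---o
--ooooooooo-o-o-o
o--oooooooooooooo
o---ooooooooooooo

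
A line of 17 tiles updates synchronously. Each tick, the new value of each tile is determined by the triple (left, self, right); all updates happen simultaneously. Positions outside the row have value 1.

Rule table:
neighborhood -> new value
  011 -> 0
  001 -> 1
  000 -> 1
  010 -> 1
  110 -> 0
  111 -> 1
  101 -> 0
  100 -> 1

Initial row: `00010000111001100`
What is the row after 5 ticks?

tick 1: 11111111010110011
tick 2: 11111110010001101
tick 3: 11111101111110000
tick 4: 11111000111101111
tick 5: 11110111011000111

11110111011000111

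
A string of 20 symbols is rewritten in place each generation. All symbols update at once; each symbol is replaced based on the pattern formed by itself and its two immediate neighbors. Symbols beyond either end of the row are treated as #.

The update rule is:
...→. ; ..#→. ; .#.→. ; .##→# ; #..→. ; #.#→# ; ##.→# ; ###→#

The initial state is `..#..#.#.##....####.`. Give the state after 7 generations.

......#.###....#####
.......####....#####
.......####....#####  (fixed point — unchanged through generation 7)

.......####....#####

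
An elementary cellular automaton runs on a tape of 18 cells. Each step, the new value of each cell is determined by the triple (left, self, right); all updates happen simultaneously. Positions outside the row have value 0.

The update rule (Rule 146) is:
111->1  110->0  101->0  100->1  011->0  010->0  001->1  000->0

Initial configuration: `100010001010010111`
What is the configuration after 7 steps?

010101010001100010
100000001010010101
010000010001100000
101000101010010000
000101000001101000
001000100010000100
010101010101001010

010101010101001010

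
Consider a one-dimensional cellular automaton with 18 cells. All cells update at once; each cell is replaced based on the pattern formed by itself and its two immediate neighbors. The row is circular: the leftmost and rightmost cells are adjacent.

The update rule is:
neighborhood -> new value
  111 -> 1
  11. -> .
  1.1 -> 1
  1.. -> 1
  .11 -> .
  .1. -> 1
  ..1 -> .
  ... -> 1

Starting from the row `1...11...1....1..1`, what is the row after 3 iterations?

iteration 1: .11...11.1111.11..
iteration 2: ...11...1.11.1..11
iteration 3: 11...11.11..111...

11...11.11..111...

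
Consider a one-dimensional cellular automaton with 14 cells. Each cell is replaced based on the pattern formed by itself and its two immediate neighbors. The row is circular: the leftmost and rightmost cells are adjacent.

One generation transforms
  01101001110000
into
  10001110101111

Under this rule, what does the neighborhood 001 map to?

At position 0 the neighborhood is 001; the next row has 1 there.

1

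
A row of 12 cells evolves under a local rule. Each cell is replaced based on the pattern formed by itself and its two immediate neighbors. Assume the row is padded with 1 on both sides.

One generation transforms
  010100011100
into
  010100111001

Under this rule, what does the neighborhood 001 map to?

At position 6 the neighborhood is 001; the next row has 1 there.

1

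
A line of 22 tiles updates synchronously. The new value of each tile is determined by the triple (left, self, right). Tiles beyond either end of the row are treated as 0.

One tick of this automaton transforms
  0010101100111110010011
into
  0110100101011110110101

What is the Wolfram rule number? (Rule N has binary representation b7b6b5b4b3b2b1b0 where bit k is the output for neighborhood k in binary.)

position 11: 111 → 1  (bit 7 = 1)
position 7: 110 → 1  (bit 6 = 1)
position 3: 101 → 0  (bit 5 = 0)
position 8: 100 → 0  (bit 4 = 0)
position 6: 011 → 0  (bit 3 = 0)
position 2: 010 → 1  (bit 2 = 1)
position 1: 001 → 1  (bit 1 = 1)
position 0: 000 → 0  (bit 0 = 0)
bits b7..b0 = 11000110 = 198

198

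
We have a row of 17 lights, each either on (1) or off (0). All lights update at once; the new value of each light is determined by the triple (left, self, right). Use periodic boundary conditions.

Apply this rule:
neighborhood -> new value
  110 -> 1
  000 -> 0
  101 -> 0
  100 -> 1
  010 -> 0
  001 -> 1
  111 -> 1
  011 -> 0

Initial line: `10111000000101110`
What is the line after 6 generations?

10110010111101010

00011100001000110
00101110010101011
11000111100000001
11101011110000010
01100001111000100
10110010111101010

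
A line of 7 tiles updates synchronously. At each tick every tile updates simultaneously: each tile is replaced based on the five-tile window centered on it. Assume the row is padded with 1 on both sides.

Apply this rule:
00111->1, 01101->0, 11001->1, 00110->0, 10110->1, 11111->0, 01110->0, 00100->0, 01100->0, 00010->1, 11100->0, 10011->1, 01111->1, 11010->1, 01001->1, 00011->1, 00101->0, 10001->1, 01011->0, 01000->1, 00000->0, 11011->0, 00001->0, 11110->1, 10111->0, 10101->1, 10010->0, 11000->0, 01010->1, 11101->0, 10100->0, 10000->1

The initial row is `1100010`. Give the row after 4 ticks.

1100100

1001100
0110011
0101111
1100100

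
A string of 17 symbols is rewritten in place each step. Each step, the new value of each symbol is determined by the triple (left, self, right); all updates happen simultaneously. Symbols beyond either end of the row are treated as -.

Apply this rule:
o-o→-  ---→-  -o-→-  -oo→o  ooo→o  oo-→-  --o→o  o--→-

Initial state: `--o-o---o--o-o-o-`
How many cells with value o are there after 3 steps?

2

-o-----o--o------
o-----o--o-------
-----o--o--------
count of o: 2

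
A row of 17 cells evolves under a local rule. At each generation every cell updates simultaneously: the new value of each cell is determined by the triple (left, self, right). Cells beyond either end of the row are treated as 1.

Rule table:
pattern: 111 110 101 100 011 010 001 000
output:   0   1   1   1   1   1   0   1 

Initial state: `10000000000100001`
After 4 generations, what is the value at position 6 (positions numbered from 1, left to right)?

0

generation 1: 11111111110111101
generation 2: 00000000011100111
generation 3: 11111111010110100
generation 4: 00000001111111110
position 6 holds 0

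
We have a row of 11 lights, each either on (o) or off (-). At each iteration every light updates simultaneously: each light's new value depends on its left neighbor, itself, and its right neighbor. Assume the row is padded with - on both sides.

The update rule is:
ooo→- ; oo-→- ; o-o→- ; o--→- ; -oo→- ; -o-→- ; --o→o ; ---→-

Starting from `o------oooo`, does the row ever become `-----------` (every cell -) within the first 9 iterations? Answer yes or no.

yes

iteration 1: ------o----
iteration 2: -----o-----
iteration 3: ----o------
iteration 4: ---o-------
iteration 5: --o--------
iteration 6: -o---------
iteration 7: o----------
iteration 8: -----------
all cells are - at iteration 8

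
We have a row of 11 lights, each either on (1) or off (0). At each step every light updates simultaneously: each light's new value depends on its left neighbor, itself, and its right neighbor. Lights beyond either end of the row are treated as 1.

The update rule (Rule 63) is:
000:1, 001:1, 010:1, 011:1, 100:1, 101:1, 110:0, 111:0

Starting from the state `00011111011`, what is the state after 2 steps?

00001111101

11110000110
00001111101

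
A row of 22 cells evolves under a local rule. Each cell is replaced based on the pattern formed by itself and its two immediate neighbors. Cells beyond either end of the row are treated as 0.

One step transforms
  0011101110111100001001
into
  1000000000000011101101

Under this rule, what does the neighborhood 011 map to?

At position 2 the neighborhood is 011; the next row has 0 there.

0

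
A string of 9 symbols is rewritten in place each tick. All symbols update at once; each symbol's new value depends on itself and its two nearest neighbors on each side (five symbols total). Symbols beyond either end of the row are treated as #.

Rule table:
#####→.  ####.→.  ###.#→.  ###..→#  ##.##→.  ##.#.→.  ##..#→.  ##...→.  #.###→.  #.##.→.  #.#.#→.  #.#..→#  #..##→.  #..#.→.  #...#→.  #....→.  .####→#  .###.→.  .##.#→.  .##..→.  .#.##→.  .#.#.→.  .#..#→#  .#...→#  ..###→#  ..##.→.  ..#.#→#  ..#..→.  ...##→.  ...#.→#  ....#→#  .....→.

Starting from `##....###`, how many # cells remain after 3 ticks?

3

.#..#.##.
.##.#....
....##.#.
count of #: 3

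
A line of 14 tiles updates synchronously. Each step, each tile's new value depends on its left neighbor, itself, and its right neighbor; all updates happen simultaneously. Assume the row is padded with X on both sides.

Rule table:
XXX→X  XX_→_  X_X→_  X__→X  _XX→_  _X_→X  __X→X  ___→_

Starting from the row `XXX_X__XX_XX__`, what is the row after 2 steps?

X_XX_X_X___X_X

XX__XXX_____XX
X_XX_X_X___X_X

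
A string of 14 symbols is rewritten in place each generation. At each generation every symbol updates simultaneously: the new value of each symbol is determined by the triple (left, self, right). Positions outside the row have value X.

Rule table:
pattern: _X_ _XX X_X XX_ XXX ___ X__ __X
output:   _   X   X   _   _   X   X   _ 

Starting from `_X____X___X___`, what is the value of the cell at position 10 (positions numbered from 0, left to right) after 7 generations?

generation 1: X_XXX__XX__XX_
generation 2: _XX__X_X_X_X_X
generation 3: XX_X__X_X_X_XX
generation 4: __X_X__X_X_XX_
generation 5: X__X_X__X_XX_X
generation 6: _X__X_X__XX_XX
generation 7: X_X__X_X_X_XX_
position 10 holds _

_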